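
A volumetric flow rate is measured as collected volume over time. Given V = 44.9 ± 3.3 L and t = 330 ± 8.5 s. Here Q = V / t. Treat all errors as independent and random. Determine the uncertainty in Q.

0.0106 L/s

Relative error in a monomial: (δQ/Q)² = Σ (nᵢ · δxᵢ/xᵢ)².
  (1·δV/V)² = (1×0.0735)² = 0.00540;  (-1·δt/t)² = (-1×0.0258)² = 0.000663
δQ/Q = √(0.00607) = 0.0779
Q = 0.136 L/s, so δQ = 0.0779 × 0.136 = 0.0106 L/s.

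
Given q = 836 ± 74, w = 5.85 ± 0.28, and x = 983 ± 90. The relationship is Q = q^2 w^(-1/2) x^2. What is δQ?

For a monomial Q ∝ q^2, w^(-1/2), x^2, fractional errors add in quadrature:
  (2·δq/q)² = (2×0.0885)² = 0.0313;  (−½·δw/w)² = (-0.5×0.0479)² = 0.000573;  (2·δx/x)² = (2×0.0916)² = 0.0335
δQ/Q = √(0.0654) = 0.256
Q = 2.79e+11, so δQ = 0.256 × 2.79e+11 = 7.14e+10.

7.14e+10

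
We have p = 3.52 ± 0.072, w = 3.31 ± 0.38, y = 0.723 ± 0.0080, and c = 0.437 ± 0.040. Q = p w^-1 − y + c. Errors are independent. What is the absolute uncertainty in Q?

0.131

Let h = p·w^-1 = 1.06. δh/h = √((1·δp/p)² + (-1·δw/w)²) = √(0.000418 + 0.0132) = 0.117, so δh = 0.124.
Q = h − y + c: δQ = √(δh² + δy² + δc²) = √(0.0154 + 6.4e-05 + 0.00160) = 0.131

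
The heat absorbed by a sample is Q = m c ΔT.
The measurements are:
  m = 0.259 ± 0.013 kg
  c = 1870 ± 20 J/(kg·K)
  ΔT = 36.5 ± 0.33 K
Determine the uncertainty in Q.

Each factor contributes (exponent × relative error)² to (δQ/Q)²:
  (1·δm/m)² = (1×0.0502)² = 0.00252;  (1·δc/c)² = (1×0.0107)² = 0.000114;  (1·δΔT/ΔT)² = (1×0.00904)² = 8.17e-05
δQ/Q = √(0.00272) = 0.0521
Q = 17700 J, so δQ = 0.0521 × 17700 = 921 J.

921 J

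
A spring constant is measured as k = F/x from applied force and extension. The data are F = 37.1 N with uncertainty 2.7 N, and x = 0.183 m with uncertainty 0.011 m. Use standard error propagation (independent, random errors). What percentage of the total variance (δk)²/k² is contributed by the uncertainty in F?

59.4%

(δk/k)² = (1·δF/F)² + (-1·δx/x)²
  F term: (1×0.0728)² = 0.00530
  x term: (-1×0.0601)² = 0.00361
Total = 0.00891. Share from F = 0.00530/0.00891 = 0.594.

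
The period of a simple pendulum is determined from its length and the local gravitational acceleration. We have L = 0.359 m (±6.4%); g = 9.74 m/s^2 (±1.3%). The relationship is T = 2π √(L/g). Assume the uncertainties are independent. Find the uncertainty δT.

T is a product of powers, so relative uncertainties combine in quadrature:
  (½·δL/L)² = (0.5×0.0640)² = 0.00102;  (−½·δg/g)² = (-0.5×0.0130)² = 4.23e-05
δT/T = √(0.00107) = 0.0327
T = 1.21 s, so δT = 0.0327 × 1.21 = 0.0394 s.

0.0394 s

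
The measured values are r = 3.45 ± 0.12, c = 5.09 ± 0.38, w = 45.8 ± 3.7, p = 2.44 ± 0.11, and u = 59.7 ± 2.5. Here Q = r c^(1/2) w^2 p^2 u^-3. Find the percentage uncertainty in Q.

22.9%

Relative error in a monomial: (δQ/Q)² = Σ (nᵢ · δxᵢ/xᵢ)².
  (1·δr/r)² = (1×0.0348)² = 0.00121;  (½·δc/c)² = (0.5×0.0747)² = 0.00139;  (2·δw/w)² = (2×0.0808)² = 0.0261;  (2·δp/p)² = (2×0.0451)² = 0.00813;  (-3·δu/u)² = (-3×0.0419)² = 0.0158
δQ/Q = √(0.0526) = 0.229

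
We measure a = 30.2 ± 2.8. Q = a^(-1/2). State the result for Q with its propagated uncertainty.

Q ∝ a^(-1/2), so δQ/Q = |−½| · δa/a = 0.5 × 0.0927 = 0.0464.
Q = 0.182, so δQ = 0.0464 × 0.182 = 0.00844.

0.182 ± 0.00844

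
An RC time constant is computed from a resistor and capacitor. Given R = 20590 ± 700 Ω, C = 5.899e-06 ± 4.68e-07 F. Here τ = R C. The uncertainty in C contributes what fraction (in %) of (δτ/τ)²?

84.5%

(δτ/τ)² = (1·δR/R)² + (1·δC/C)²
  R term: (1×0.0340)² = 0.00116
  C term: (1×0.0793)² = 0.00629
Total = 0.00745. Share from C = 0.00629/0.00745 = 0.845.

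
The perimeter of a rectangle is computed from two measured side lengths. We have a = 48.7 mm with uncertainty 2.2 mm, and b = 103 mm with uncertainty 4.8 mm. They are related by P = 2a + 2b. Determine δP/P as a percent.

Each term contributes (cᵢ δxᵢ)² to (δP)²:
  (2·δa)² = 19.4;  (2·δb)² = 92.2
δP = √(112) = 10.6 mm
P = 303 mm, so δP/P = 10.6/303 = 0.0348.

3.48%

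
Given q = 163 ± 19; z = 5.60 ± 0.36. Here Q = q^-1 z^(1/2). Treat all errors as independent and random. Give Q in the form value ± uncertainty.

0.0145 ± 0.00176

Q is a product of powers, so relative uncertainties combine in quadrature:
  (-1·δq/q)² = (-1×0.117)² = 0.0136;  (½·δz/z)² = (0.5×0.0643)² = 0.00103
δQ/Q = √(0.0146) = 0.121
Q = 0.0145, so δQ = 0.121 × 0.0145 = 0.00176.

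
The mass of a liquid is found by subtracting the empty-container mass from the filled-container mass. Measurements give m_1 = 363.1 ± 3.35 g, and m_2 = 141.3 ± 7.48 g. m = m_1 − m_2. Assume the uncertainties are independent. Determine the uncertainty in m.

Sums and differences: (δm)² = Σ (cᵢ δxᵢ)².
  (δm_1)² = 11.2;  (δm_2)² = 56.0
δm = √(67.2) = 8.20 g

8.20 g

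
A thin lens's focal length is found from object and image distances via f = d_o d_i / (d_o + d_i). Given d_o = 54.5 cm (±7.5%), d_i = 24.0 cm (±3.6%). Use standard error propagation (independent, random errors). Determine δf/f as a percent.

∂f/∂d_o = (d_i/(d_o+d_i))² = 0.0935;  ∂f/∂d_i = (d_o/(d_o+d_i))² = 0.482
δf = √((∂f/∂d_o · δd_o)² + (∂f/∂d_i · δd_i)²) = √(0.146 + 0.173) = 0.565 cm
f = 16.7 cm, so δf/f = 0.565/16.7 = 0.0339.

3.39%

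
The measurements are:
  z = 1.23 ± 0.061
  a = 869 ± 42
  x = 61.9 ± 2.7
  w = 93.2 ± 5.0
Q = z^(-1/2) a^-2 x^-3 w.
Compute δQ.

8.12e-11

Since Q is a product/quotient, work with relative uncertainties:
  (−½·δz/z)² = (-0.5×0.0496)² = 0.000615;  (-2·δa/a)² = (-2×0.0483)² = 0.00934;  (-3·δx/x)² = (-3×0.0436)² = 0.0171;  (1·δw/w)² = (1×0.0536)² = 0.00288
δQ/Q = √(0.0300) = 0.173
Q = 4.69e-10, so δQ = 0.173 × 4.69e-10 = 8.12e-11.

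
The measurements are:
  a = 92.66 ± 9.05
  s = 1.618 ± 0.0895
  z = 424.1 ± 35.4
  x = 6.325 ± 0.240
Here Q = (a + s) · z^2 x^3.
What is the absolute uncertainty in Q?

9.6e+08

Let u = a + s = 94.28. δu = √(δa² + δs²) = √(81.9 + 0.00801) = 9.05, so δu/u = 0.0960.
Q is then a monomial in u, z, x:
δQ/Q = √((δu/u)² + (2·δz/z)² + (3·δx/x)²) = √(0.00922 + 0.0279 + 0.0130) = 0.224
Q = 4.291e+09, so δQ = 0.224 × 4.291e+09 = 9.6e+08.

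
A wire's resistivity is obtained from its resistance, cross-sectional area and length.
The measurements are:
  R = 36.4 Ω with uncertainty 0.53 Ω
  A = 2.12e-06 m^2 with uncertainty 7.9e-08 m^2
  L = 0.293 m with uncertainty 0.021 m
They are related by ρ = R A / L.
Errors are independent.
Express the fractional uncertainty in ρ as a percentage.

Relative error in a monomial: (δρ/ρ)² = Σ (nᵢ · δxᵢ/xᵢ)².
  (1·δR/R)² = (1×0.0146)² = 0.000212;  (1·δA/A)² = (1×0.0373)² = 0.00139;  (-1·δL/L)² = (-1×0.0717)² = 0.00514
δρ/ρ = √(0.00674) = 0.0821

8.21%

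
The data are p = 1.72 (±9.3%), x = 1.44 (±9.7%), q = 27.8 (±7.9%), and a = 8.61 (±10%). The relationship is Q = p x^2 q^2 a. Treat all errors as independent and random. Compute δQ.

Each factor contributes (exponent × relative error)² to (δQ/Q)²:
  (1·δp/p)² = (1×0.0930)² = 0.00865;  (2·δx/x)² = (2×0.0970)² = 0.0376;  (2·δq/q)² = (2×0.0790)² = 0.0250;  (1·δa/a)² = (1×0.100)² = 0.0100
δQ/Q = √(0.0812) = 0.285
Q = 23700, so δQ = 0.285 × 23700 = 6760.

6760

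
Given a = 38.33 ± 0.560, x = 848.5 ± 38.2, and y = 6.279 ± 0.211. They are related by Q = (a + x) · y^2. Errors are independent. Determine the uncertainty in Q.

2790

Let u = a + x = 886.8. δu = √(δa² + δx²) = √(0.314 + 1460) = 38.2, so δu/u = 0.0431.
Q is then a monomial in u, y:
δQ/Q = √((δu/u)² + (2·δy/y)²) = √(0.00186 + 0.00452) = 0.0798
Q = 34960, so δQ = 0.0798 × 34960 = 2790.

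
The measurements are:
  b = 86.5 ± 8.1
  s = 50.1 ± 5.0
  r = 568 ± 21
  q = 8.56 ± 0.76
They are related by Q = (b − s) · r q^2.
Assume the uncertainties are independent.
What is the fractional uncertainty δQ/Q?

0.318

Let u = b − s = 36.4. δu = √(δb² + δs²) = √(65.6 + 25.0) = 9.52, so δu/u = 0.262.
Q is then a monomial in u, r, q:
δQ/Q = √((δu/u)² + (1·δr/r)² + (2·δq/q)²) = √(0.0684 + 0.00137 + 0.0315) = 0.318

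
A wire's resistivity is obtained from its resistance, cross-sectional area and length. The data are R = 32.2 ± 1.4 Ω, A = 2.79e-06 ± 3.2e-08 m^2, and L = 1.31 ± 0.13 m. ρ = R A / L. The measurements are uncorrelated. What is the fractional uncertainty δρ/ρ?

0.109

ρ is a product of powers, so relative uncertainties combine in quadrature:
  (1·δR/R)² = (1×0.0435)² = 0.00189;  (1·δA/A)² = (1×0.0115)² = 0.000132;  (-1·δL/L)² = (-1×0.0992)² = 0.00985
δρ/ρ = √(0.0119) = 0.109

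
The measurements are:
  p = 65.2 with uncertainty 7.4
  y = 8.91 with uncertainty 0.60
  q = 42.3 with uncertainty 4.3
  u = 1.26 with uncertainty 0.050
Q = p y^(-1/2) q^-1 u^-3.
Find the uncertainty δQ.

Q is a product of powers, so relative uncertainties combine in quadrature:
  (1·δp/p)² = (1×0.113)² = 0.0129;  (−½·δy/y)² = (-0.5×0.0673)² = 0.00113;  (-1·δq/q)² = (-1×0.102)² = 0.0103;  (-3·δu/u)² = (-3×0.0397)² = 0.0142
δQ/Q = √(0.0385) = 0.196
Q = 0.258, so δQ = 0.196 × 0.258 = 0.0507.

0.0507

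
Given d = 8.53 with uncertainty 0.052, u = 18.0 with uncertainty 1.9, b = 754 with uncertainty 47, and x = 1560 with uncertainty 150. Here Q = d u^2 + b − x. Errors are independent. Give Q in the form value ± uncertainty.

Let p = d·u^2 = 2760. δp/p = √((1·δd/d)² + (2·δu/u)²) = √(3.72e-05 + 0.0446) = 0.211, so δp = 584.
Q = p + b − x: δQ = √(δp² + δb² + δx²) = √(3.41e+05 + 2210 + 22500) = 604
Q = 1960.

1960 ± 604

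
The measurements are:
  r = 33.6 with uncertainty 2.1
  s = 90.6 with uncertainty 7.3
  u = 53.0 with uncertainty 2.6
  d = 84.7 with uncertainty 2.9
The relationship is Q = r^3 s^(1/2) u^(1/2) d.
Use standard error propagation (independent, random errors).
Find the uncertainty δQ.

Each factor contributes (exponent × relative error)² to (δQ/Q)²:
  (3·δr/r)² = (3×0.0625)² = 0.0352;  (½·δs/s)² = (0.5×0.0806)² = 0.00162;  (½·δu/u)² = (0.5×0.0491)² = 0.000602;  (1·δd/d)² = (1×0.0342)² = 0.00117
δQ/Q = √(0.0386) = 0.196
Q = 2.23e+08, so δQ = 0.196 × 2.23e+08 = 4.37e+07.

4.37e+07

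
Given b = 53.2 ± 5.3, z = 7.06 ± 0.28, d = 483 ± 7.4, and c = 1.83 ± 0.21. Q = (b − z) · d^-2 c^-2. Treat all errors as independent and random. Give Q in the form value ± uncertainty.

Let u = b − z = 46.1. δu = √(δb² + δz²) = √(28.1 + 0.0784) = 5.31, so δu/u = 0.115.
Q is then a monomial in u, d, c:
δQ/Q = √((δu/u)² + (-2·δd/d)² + (-2·δc/c)²) = √(0.0132 + 0.000939 + 0.0527) = 0.259
Q = 5.91e-05, so δQ = 0.259 × 5.91e-05 = 1.53e-05.

(5.91 ± 1.53) × 10^-5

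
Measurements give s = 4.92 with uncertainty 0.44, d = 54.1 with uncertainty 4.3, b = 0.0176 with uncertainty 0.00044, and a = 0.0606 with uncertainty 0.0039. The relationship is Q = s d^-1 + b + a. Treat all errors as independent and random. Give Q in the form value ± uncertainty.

0.169 ± 0.0116

Let p = s·d^-1 = 0.0909. δp/p = √((1·δs/s)² + (-1·δd/d)²) = √(0.00800 + 0.00632) = 0.120, so δp = 0.0109.
Q = p + b + a: δQ = √(δp² + δb² + δa²) = √(0.000118 + 1.94e-07 + 1.52e-05) = 0.0116
Q = 0.169.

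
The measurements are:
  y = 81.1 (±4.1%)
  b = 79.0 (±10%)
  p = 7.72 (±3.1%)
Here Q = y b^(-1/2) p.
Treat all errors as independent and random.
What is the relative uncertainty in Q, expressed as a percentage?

7.17%

Relative error in a monomial: (δQ/Q)² = Σ (nᵢ · δxᵢ/xᵢ)².
  (1·δy/y)² = (1×0.0410)² = 0.00168;  (−½·δb/b)² = (-0.5×0.100)² = 0.00250;  (1·δp/p)² = (1×0.0310)² = 0.000961
δQ/Q = √(0.00514) = 0.0717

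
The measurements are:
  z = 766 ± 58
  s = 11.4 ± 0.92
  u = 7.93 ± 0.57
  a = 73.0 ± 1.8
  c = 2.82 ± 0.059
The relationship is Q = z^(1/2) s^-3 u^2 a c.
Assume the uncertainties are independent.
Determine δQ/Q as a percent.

28.6%

Q is a product of powers, so relative uncertainties combine in quadrature:
  (½·δz/z)² = (0.5×0.0757)² = 0.00143;  (-3·δs/s)² = (-3×0.0807)² = 0.0586;  (2·δu/u)² = (2×0.0719)² = 0.0207;  (1·δa/a)² = (1×0.0247)² = 0.000608;  (1·δc/c)² = (1×0.0209)² = 0.000438
δQ/Q = √(0.0818) = 0.286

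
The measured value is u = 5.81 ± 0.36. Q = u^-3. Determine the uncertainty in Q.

0.000948

Q ∝ u^-3, so δQ/Q = |-3| · δu/u = 3 × 0.0620 = 0.186.
Q = 0.00510, so δQ = 0.186 × 0.00510 = 0.000948.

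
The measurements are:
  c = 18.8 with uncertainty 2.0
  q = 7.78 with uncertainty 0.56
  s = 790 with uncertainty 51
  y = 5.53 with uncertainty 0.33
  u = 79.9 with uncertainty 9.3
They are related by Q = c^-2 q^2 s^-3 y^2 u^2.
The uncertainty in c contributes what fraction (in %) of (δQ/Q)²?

26.3%

(δQ/Q)² = (-2·δc/c)² + (2·δq/q)² + (-3·δs/s)² + (2·δy/y)² + (2·δu/u)²
  c term: (-2×0.106)² = 0.0453
  q term: (2×0.0720)² = 0.0207
  s term: (-3×0.0646)² = 0.0375
  y term: (2×0.0597)² = 0.0142
  u term: (2×0.116)² = 0.0542
Total = 0.172. Share from c = 0.0453/0.172 = 0.263.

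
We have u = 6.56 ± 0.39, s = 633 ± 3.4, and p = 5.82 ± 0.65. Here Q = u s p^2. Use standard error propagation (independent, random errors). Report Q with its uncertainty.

Since Q is a product/quotient, work with relative uncertainties:
  (1·δu/u)² = (1×0.0595)² = 0.00353;  (1·δs/s)² = (1×0.00537)² = 2.89e-05;  (2·δp/p)² = (2×0.112)² = 0.0499
δQ/Q = √(0.0535) = 0.231
Q = 1.41e+05, so δQ = 0.231 × 1.41e+05 = 32500.

(1.41 ± 0.325) × 10^5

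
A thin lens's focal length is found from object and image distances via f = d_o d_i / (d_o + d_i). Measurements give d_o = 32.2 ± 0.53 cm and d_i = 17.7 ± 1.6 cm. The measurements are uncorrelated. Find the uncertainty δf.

∂f/∂d_o = (d_i/(d_o+d_i))² = 0.126;  ∂f/∂d_i = (d_o/(d_o+d_i))² = 0.416
δf = √((∂f/∂d_o · δd_o)² + (∂f/∂d_i · δd_i)²) = √(0.00445 + 0.444) = 0.670 cm

0.670 cm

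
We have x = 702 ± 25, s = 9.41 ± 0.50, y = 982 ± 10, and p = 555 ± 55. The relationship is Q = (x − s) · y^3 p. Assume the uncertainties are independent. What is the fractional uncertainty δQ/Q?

0.110

Let u = x − s = 693. δu = √(δx² + δs²) = √(625 + 0.250) = 25.0, so δu/u = 0.0361.
Q is then a monomial in u, y, p:
δQ/Q = √((δu/u)² + (3·δy/y)² + (1·δp/p)²) = √(0.00130 + 0.000933 + 0.00982) = 0.110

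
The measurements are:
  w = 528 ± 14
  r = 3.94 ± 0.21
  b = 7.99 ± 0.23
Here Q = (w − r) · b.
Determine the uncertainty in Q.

Let u = w − r = 524. δu = √(δw² + δr²) = √(196 + 0.0441) = 14.0, so δu/u = 0.0267.
Q is then a monomial in u, b:
δQ/Q = √((δu/u)² + (1·δb/b)²) = √(0.000714 + 0.000829) = 0.0393
Q = 4190, so δQ = 0.0393 × 4190 = 164.

164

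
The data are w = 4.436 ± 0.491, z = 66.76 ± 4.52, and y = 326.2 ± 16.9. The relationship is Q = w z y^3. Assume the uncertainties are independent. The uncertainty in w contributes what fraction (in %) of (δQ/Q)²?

29.9%

(δQ/Q)² = (1·δw/w)² + (1·δz/z)² + (3·δy/y)²
  w term: (1×0.111)² = 0.0123
  z term: (1×0.0677)² = 0.00458
  y term: (3×0.0518)² = 0.0242
Total = 0.0410. Share from w = 0.0123/0.0410 = 0.299.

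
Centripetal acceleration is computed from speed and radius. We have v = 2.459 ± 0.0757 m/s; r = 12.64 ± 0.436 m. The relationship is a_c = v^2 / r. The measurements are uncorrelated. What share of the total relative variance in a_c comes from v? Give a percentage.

76.1%

(δa_c/a_c)² = (2·δv/v)² + (-1·δr/r)²
  v term: (2×0.0308)² = 0.00379
  r term: (-1×0.0345)² = 0.00119
Total = 0.00498. Share from v = 0.00379/0.00498 = 0.761.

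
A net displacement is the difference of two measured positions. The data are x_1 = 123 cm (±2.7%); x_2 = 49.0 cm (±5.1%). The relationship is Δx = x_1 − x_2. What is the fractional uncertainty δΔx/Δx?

0.0562

Absolute uncertainties add in quadrature for a linear combination:
  (δx_1)² = 11.0;  (δx_2)² = 6.25
δΔx = √(17.3) = 4.16 cm
Δx = 74.0 cm, so δΔx/Δx = 4.16/74.0 = 0.0562.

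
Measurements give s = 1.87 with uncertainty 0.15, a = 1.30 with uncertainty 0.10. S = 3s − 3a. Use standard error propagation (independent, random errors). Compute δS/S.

Sums and differences: (δS)² = Σ (cᵢ δxᵢ)².
  (3·δs)² = 0.202;  (3·δa)² = 0.0900
δS = √(0.292) = 0.541
S = 1.71, so δS/S = 0.541/1.71 = 0.316.

0.316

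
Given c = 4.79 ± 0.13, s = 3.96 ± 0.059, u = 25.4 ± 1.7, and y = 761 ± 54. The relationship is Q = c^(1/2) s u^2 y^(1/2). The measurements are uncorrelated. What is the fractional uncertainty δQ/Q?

0.140

Relative error in a monomial: (δQ/Q)² = Σ (nᵢ · δxᵢ/xᵢ)².
  (½·δc/c)² = (0.5×0.0271)² = 0.000184;  (1·δs/s)² = (1×0.0149)² = 0.000222;  (2·δu/u)² = (2×0.0669)² = 0.0179;  (½·δy/y)² = (0.5×0.0710)² = 0.00126
δQ/Q = √(0.0196) = 0.140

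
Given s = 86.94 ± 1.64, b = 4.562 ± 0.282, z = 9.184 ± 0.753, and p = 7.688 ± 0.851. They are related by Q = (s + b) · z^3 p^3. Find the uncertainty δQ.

Let u = s + b = 91.50. δu = √(δs² + δb²) = √(2.69 + 0.0795) = 1.66, so δu/u = 0.0182.
Q is then a monomial in u, z, p:
δQ/Q = √((δu/u)² + (3·δz/z)² + (3·δp/p)²) = √(0.000331 + 0.0605 + 0.110) = 0.414
Q = 3.221e+07, so δQ = 0.414 × 3.221e+07 = 1.33e+07.

1.33e+07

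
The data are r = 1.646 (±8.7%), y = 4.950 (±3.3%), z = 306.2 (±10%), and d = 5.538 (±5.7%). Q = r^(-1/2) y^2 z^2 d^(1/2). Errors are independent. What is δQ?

9.14e+05

Since Q is a product/quotient, work with relative uncertainties:
  (−½·δr/r)² = (-0.5×0.0870)² = 0.00189;  (2·δy/y)² = (2×0.0330)² = 0.00436;  (2·δz/z)² = (2×0.100)² = 0.0400;  (½·δd/d)² = (0.5×0.0570)² = 0.000812
δQ/Q = √(0.0471) = 0.217
Q = 4.214e+06, so δQ = 0.217 × 4.214e+06 = 9.14e+05.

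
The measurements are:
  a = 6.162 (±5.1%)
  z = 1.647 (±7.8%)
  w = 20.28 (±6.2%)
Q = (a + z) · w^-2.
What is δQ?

0.00249

Let u = a + z = 7.809. δu = √(δa² + δz²) = √(0.0988 + 0.0165) = 0.340, so δu/u = 0.0435.
Q is then a monomial in u, w:
δQ/Q = √((δu/u)² + (-2·δw/w)²) = √(0.00189 + 0.0154) = 0.131
Q = 0.01899, so δQ = 0.131 × 0.01899 = 0.00249.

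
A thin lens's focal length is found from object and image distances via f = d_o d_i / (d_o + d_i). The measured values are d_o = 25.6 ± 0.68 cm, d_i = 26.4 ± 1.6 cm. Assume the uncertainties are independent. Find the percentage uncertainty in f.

∂f/∂d_o = (d_i/(d_o+d_i))² = 0.258;  ∂f/∂d_i = (d_o/(d_o+d_i))² = 0.242
δf = √((∂f/∂d_o · δd_o)² + (∂f/∂d_i · δd_i)²) = √(0.0307 + 0.150) = 0.426 cm
f = 13.0 cm, so δf/f = 0.426/13.0 = 0.0327.

3.27%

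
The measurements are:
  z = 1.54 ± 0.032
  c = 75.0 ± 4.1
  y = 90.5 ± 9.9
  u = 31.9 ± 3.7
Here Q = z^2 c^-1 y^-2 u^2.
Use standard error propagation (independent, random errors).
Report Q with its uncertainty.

0.00393 ± 0.00128

Q is a product of powers, so relative uncertainties combine in quadrature:
  (2·δz/z)² = (2×0.0208)² = 0.00173;  (-1·δc/c)² = (-1×0.0547)² = 0.00299;  (-2·δy/y)² = (-2×0.109)² = 0.0479;  (2·δu/u)² = (2×0.116)² = 0.0538
δQ/Q = √(0.106) = 0.326
Q = 0.00393, so δQ = 0.326 × 0.00393 = 0.00128.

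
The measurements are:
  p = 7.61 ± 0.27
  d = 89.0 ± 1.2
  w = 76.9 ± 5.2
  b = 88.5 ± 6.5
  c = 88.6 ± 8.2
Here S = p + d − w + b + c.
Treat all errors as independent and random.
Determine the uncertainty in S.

For a sum/difference, combine absolute errors in quadrature:
  (δp)² = 0.0729;  (δd)² = 1.44;  (δw)² = 27.0;  (δb)² = 42.2;  (δc)² = 67.2
δS = √(138) = 11.7

11.7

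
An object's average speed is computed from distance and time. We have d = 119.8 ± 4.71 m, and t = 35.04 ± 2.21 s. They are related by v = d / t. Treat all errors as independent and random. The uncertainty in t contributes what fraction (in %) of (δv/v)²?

72.0%

(δv/v)² = (1·δd/d)² + (-1·δt/t)²
  d term: (1×0.0393)² = 0.00155
  t term: (-1×0.0631)² = 0.00398
Total = 0.00552. Share from t = 0.00398/0.00552 = 0.720.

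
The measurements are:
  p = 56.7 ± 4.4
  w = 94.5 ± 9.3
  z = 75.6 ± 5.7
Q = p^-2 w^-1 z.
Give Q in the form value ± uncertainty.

(2.49 ± 0.494) × 10^-4

For a monomial Q ∝ p^-2, w^-1, z, fractional errors add in quadrature:
  (-2·δp/p)² = (-2×0.0776)² = 0.0241;  (-1·δw/w)² = (-1×0.0984)² = 0.00969;  (1·δz/z)² = (1×0.0754)² = 0.00568
δQ/Q = √(0.0395) = 0.199
Q = 0.000249, so δQ = 0.199 × 0.000249 = 4.94e-05.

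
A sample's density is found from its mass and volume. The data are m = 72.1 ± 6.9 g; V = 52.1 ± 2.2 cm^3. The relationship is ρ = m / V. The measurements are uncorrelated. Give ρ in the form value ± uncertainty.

1.38 ± 0.145 g/cm^3

Products/powers → add relative errors in quadrature, weighted by exponent:
  (1·δm/m)² = (1×0.0957)² = 0.00916;  (-1·δV/V)² = (-1×0.0422)² = 0.00178
δρ/ρ = √(0.0109) = 0.105
ρ = 1.38 g/cm^3, so δρ = 0.105 × 1.38 = 0.145 g/cm^3.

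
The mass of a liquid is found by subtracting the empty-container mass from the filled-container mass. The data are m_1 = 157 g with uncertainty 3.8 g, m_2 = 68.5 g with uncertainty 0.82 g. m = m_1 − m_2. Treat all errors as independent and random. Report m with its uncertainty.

88.5 ± 3.89 g

Sums and differences: (δm)² = Σ (cᵢ δxᵢ)².
  (δm_1)² = 14.4;  (δm_2)² = 0.672
δm = √(15.1) = 3.89 g
m = 88.5 g.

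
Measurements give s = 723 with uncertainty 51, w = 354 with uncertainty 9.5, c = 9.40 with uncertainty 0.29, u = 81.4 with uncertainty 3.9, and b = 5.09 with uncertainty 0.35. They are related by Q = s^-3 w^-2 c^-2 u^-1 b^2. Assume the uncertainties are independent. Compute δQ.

Products/powers → add relative errors in quadrature, weighted by exponent:
  (-3·δs/s)² = (-3×0.0705)² = 0.0448;  (-2·δw/w)² = (-2×0.0268)² = 0.00288;  (-2·δc/c)² = (-2×0.0309)² = 0.00381;  (-1·δu/u)² = (-1×0.0479)² = 0.00230;  (2·δb/b)² = (2×0.0688)² = 0.0189
δQ/Q = √(0.0727) = 0.270
Q = 7.61e-17, so δQ = 0.270 × 7.61e-17 = 2.05e-17.

2.05e-17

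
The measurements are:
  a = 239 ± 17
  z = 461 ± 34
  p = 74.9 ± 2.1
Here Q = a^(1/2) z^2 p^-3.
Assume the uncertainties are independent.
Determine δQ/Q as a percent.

17.3%

Relative error in a monomial: (δQ/Q)² = Σ (nᵢ · δxᵢ/xᵢ)².
  (½·δa/a)² = (0.5×0.0711)² = 0.00126;  (2·δz/z)² = (2×0.0738)² = 0.0218;  (-3·δp/p)² = (-3×0.0280)² = 0.00707
δQ/Q = √(0.0301) = 0.173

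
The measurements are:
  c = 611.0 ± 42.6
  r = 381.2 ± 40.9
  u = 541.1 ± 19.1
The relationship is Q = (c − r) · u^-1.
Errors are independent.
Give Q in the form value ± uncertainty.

Let w = c − r = 229.8. δw = √(δc² + δr²) = √(1810 + 1670) = 59.1, so δw/w = 0.257.
Q is then a monomial in w, u:
δQ/Q = √((δw/w)² + (-1·δu/u)²) = √(0.0660 + 0.00125) = 0.259
Q = 0.4247, so δQ = 0.259 × 0.4247 = 0.110.

0.4247 ± 0.110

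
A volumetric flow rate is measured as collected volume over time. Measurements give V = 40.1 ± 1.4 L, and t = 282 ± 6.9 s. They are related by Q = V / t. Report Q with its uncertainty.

0.142 ± 0.00606 L/s

Q is a product of powers, so relative uncertainties combine in quadrature:
  (1·δV/V)² = (1×0.0349)² = 0.00122;  (-1·δt/t)² = (-1×0.0245)² = 0.000599
δQ/Q = √(0.00182) = 0.0426
Q = 0.142 L/s, so δQ = 0.0426 × 0.142 = 0.00606 L/s.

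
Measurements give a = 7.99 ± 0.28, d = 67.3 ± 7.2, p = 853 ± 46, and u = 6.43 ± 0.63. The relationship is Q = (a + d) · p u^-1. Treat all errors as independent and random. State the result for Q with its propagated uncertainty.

9990 ± 1470

Let w = a + d = 75.3. δw = √(δa² + δd²) = √(0.0784 + 51.8) = 7.21, so δw/w = 0.0957.
Q is then a monomial in w, p, u:
δQ/Q = √((δw/w)² + (1·δp/p)² + (-1·δu/u)²) = √(0.00916 + 0.00291 + 0.00960) = 0.147
Q = 9990, so δQ = 0.147 × 9990 = 1470.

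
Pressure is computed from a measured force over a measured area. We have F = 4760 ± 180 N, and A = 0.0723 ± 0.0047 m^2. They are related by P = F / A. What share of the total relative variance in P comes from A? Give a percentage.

74.7%

(δP/P)² = (1·δF/F)² + (-1·δA/A)²
  F term: (1×0.0378)² = 0.00143
  A term: (-1×0.0650)² = 0.00423
Total = 0.00566. Share from A = 0.00423/0.00566 = 0.747.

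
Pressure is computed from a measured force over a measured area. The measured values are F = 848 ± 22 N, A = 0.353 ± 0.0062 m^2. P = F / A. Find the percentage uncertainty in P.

Since P is a product/quotient, work with relative uncertainties:
  (1·δF/F)² = (1×0.0259)² = 0.000673;  (-1·δA/A)² = (-1×0.0176)² = 0.000308
δP/P = √(0.000982) = 0.0313

3.13%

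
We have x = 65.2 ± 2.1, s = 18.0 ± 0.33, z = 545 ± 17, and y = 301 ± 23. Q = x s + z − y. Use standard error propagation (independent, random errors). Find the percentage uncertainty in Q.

3.67%

Let p = x·s = 1170. δp/p = √((1·δx/x)² + (1·δs/s)²) = √(0.00104 + 0.000336) = 0.0371, so δp = 43.5.
Q = p + z − y: δQ = √(δp² + δz² + δy²) = √(1890 + 289 + 529) = 52.1
Q = 1420, so δQ/Q = 52.1/1420 = 0.0367.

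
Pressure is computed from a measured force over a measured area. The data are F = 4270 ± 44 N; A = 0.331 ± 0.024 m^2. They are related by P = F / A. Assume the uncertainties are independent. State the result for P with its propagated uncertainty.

12900 ± 945 Pa

Each factor contributes (exponent × relative error)² to (δP/P)²:
  (1·δF/F)² = (1×0.0103)² = 0.000106;  (-1·δA/A)² = (-1×0.0725)² = 0.00526
δP/P = √(0.00536) = 0.0732
P = 12900 Pa, so δP = 0.0732 × 12900 = 945 Pa.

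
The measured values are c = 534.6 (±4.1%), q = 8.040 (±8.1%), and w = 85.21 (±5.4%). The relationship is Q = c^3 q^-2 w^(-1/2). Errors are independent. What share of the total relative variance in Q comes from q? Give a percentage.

(δQ/Q)² = (3·δc/c)² + (-2·δq/q)² + (−½·δw/w)²
  c term: (3×0.0410)² = 0.0151
  q term: (-2×0.0810)² = 0.0262
  w term: (-0.5×0.0540)² = 0.000729
Total = 0.0421. Share from q = 0.0262/0.0421 = 0.623.

62.3%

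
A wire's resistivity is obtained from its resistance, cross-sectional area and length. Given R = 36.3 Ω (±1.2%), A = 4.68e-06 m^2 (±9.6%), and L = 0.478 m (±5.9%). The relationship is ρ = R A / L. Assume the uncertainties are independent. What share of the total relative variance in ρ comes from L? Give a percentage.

27.1%

(δρ/ρ)² = (1·δR/R)² + (1·δA/A)² + (-1·δL/L)²
  R term: (1×0.0120)² = 0.000144
  A term: (1×0.0960)² = 0.00922
  L term: (-1×0.0590)² = 0.00348
Total = 0.0128. Share from L = 0.00348/0.0128 = 0.271.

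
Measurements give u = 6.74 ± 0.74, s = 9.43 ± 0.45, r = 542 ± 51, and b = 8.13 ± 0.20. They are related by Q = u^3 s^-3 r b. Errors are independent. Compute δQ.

Products/powers → add relative errors in quadrature, weighted by exponent:
  (3·δu/u)² = (3×0.110)² = 0.108;  (-3·δs/s)² = (-3×0.0477)² = 0.0205;  (1·δr/r)² = (1×0.0941)² = 0.00885;  (1·δb/b)² = (1×0.0246)² = 0.000605
δQ/Q = √(0.138) = 0.372
Q = 1610, so δQ = 0.372 × 1610 = 599.

599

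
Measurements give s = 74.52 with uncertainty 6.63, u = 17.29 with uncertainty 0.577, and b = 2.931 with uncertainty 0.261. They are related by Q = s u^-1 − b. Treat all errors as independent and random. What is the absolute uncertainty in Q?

0.486

Let p = s·u^-1 = 4.310. δp/p = √((1·δs/s)² + (-1·δu/u)²) = √(0.00792 + 0.00111) = 0.0950, so δp = 0.410.
Q = p − b: δQ = √(δp² + δb²) = √(0.168 + 0.0681) = 0.486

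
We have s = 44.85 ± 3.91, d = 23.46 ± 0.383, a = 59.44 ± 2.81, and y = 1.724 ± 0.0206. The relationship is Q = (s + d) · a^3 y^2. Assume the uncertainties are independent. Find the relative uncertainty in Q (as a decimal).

0.155

Let u = s + d = 68.31. δu = √(δs² + δd²) = √(15.3 + 0.147) = 3.93, so δu/u = 0.0575.
Q is then a monomial in u, a, y:
δQ/Q = √((δu/u)² + (3·δa/a)² + (2·δy/y)²) = √(0.00331 + 0.0201 + 0.000571) = 0.155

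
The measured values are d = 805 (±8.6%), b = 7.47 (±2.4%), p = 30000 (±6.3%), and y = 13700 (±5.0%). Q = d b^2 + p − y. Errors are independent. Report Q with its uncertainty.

61200 ± 4860

Let w = d·b^2 = 44900. δw/w = √((1·δd/d)² + (2·δb/b)²) = √(0.00740 + 0.00230) = 0.0985, so δw = 4420.
Q = w + p − y: δQ = √(δw² + δp² + δy²) = √(1.96e+07 + 3.57e+06 + 4.69e+05) = 4860
Q = 61200.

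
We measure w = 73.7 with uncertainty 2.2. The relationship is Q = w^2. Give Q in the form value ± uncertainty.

5430 ± 324

For a monomial Q ∝ w^2, fractional errors add in quadrature:
  (2·δw/w)² = (2×0.0299)² = 0.00356
δQ/Q = √(0.00356) = 0.0597
Q = 5430, so δQ = 0.0597 × 5430 = 324.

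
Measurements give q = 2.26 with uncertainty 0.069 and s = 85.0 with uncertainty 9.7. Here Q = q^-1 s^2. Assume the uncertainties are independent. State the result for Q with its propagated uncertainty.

3200 ± 736

For a monomial Q ∝ q^-1, s^2, fractional errors add in quadrature:
  (-1·δq/q)² = (-1×0.0305)² = 0.000932;  (2·δs/s)² = (2×0.114)² = 0.0521
δQ/Q = √(0.0530) = 0.230
Q = 3200, so δQ = 0.230 × 3200 = 736.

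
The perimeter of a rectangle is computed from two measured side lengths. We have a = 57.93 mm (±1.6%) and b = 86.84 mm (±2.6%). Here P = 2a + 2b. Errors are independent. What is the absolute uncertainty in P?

4.88 mm

Sums and differences: (δP)² = Σ (cᵢ δxᵢ)².
  (2·δa)² = 3.44;  (2·δb)² = 20.4
δP = √(23.8) = 4.88 mm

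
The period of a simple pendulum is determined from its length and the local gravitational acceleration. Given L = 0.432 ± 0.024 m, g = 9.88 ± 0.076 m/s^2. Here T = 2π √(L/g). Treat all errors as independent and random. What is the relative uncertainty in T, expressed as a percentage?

Relative error in a monomial: (δT/T)² = Σ (nᵢ · δxᵢ/xᵢ)².
  (½·δL/L)² = (0.5×0.0556)² = 0.000772;  (−½·δg/g)² = (-0.5×0.00769)² = 1.48e-05
δT/T = √(0.000786) = 0.0280

2.80%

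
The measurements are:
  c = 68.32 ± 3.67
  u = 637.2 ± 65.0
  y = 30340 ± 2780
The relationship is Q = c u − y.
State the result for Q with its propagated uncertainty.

Let p = c·u = 43530. δp/p = √((1·δc/c)² + (1·δu/u)²) = √(0.00289 + 0.0104) = 0.115, so δp = 5020.
Q = p − y: δQ = √(δp² + δy²) = √(2.52e+07 + 7.73e+06) = 5740
Q = 13190.

13190 ± 5740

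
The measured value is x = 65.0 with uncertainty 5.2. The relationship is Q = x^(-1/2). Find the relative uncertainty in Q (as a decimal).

Since Q is a product/quotient, work with relative uncertainties:
  (−½·δx/x)² = (-0.5×0.0800)² = 0.00160
δQ/Q = √(0.00160) = 0.0400

0.0400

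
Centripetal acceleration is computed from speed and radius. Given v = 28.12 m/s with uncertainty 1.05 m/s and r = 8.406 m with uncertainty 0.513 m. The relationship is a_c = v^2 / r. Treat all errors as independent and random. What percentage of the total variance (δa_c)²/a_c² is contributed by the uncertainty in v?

(δa_c/a_c)² = (2·δv/v)² + (-1·δr/r)²
  v term: (2×0.0373)² = 0.00558
  r term: (-1×0.0610)² = 0.00372
Total = 0.00930. Share from v = 0.00558/0.00930 = 0.600.

60.0%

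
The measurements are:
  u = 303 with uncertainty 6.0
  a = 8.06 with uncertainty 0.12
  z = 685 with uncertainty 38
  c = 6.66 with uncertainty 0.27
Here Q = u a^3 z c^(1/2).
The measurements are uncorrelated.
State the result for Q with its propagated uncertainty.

Each factor contributes (exponent × relative error)² to (δQ/Q)²:
  (1·δu/u)² = (1×0.0198)² = 0.000392;  (3·δa/a)² = (3×0.0149)² = 0.00199;  (1·δz/z)² = (1×0.0555)² = 0.00308;  (½·δc/c)² = (0.5×0.0405)² = 0.000411
δQ/Q = √(0.00588) = 0.0767
Q = 2.8e+08, so δQ = 0.0767 × 2.8e+08 = 2.15e+07.

(2.80 ± 0.215) × 10^8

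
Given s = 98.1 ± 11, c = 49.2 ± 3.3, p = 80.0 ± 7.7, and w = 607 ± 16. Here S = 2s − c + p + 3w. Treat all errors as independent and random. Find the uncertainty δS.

53.5

For a sum/difference, combine absolute errors in quadrature:
  (2·δs)² = 484;  (δc)² = 10.9;  (δp)² = 59.3;  (3·δw)² = 2300
δS = √(2860) = 53.5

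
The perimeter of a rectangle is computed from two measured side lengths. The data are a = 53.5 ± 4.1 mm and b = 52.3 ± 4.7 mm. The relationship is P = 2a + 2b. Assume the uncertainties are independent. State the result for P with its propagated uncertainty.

Each term contributes (cᵢ δxᵢ)² to (δP)²:
  (2·δa)² = 67.2;  (2·δb)² = 88.4
δP = √(156) = 12.5 mm
P = 212 mm.

212 ± 12.5 mm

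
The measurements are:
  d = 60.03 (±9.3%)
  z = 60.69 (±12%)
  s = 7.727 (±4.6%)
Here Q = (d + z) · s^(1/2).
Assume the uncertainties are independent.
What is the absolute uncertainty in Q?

Let u = d + z = 120.7. δu = √(δd² + δz²) = √(31.2 + 53.0) = 9.18, so δu/u = 0.0760.
Q is then a monomial in u, s:
δQ/Q = √((δu/u)² + (½·δs/s)²) = √(0.00578 + 0.000529) = 0.0794
Q = 335.6, so δQ = 0.0794 × 335.6 = 26.7.

26.7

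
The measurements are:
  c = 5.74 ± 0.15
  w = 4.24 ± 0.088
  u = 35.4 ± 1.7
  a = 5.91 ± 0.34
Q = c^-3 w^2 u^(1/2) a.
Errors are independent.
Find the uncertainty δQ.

Q is a product of powers, so relative uncertainties combine in quadrature:
  (-3·δc/c)² = (-3×0.0261)² = 0.00615;  (2·δw/w)² = (2×0.0208)² = 0.00172;  (½·δu/u)² = (0.5×0.0480)² = 0.000577;  (1·δa/a)² = (1×0.0575)² = 0.00331
δQ/Q = √(0.0118) = 0.108
Q = 3.34, so δQ = 0.108 × 3.34 = 0.362.

0.362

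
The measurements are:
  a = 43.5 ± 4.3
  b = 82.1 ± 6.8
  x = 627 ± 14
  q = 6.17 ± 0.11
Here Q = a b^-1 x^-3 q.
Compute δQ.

1.94e-09

For a monomial Q ∝ a, b^-1, x^-3, q, fractional errors add in quadrature:
  (1·δa/a)² = (1×0.0989)² = 0.00977;  (-1·δb/b)² = (-1×0.0828)² = 0.00686;  (-3·δx/x)² = (-3×0.0223)² = 0.00449;  (1·δq/q)² = (1×0.0178)² = 0.000318
δQ/Q = √(0.0214) = 0.146
Q = 1.33e-08, so δQ = 0.146 × 1.33e-08 = 1.94e-09.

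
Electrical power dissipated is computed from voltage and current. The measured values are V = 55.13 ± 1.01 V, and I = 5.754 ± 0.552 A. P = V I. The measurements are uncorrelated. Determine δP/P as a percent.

For a monomial P ∝ V, I, fractional errors add in quadrature:
  (1·δV/V)² = (1×0.0183)² = 0.000336;  (1·δI/I)² = (1×0.0959)² = 0.00920
δP/P = √(0.00954) = 0.0977

9.77%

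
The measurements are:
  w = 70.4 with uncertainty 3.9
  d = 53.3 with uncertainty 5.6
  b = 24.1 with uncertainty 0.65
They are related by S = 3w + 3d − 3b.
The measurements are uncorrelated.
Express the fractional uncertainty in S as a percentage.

6.88%

Sums and differences: (δS)² = Σ (cᵢ δxᵢ)².
  (3·δw)² = 137;  (3·δd)² = 282;  (3·δb)² = 3.80
δS = √(423) = 20.6
S = 299, so δS/S = 20.6/299 = 0.0688.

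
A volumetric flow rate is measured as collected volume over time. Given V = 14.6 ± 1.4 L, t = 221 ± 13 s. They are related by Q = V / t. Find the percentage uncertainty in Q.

11.2%

For a monomial Q ∝ V, t^-1, fractional errors add in quadrature:
  (1·δV/V)² = (1×0.0959)² = 0.00919;  (-1·δt/t)² = (-1×0.0588)² = 0.00346
δQ/Q = √(0.0127) = 0.112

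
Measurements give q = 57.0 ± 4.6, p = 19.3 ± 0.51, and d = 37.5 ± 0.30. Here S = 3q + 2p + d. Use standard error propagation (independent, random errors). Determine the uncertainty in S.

Each term contributes (cᵢ δxᵢ)² to (δS)²:
  (3·δq)² = 190;  (2·δp)² = 1.04;  (δd)² = 0.0900
δS = √(192) = 13.8

13.8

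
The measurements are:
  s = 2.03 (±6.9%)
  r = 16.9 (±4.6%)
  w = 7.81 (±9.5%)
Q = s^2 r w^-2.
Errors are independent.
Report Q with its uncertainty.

Each factor contributes (exponent × relative error)² to (δQ/Q)²:
  (2·δs/s)² = (2×0.0690)² = 0.0190;  (1·δr/r)² = (1×0.0460)² = 0.00212;  (-2·δw/w)² = (-2×0.0950)² = 0.0361
δQ/Q = √(0.0573) = 0.239
Q = 1.14, so δQ = 0.239 × 1.14 = 0.273.

1.14 ± 0.273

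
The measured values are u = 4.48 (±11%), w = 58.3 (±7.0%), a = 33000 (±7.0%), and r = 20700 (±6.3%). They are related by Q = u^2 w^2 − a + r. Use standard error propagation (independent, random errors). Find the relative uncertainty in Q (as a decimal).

0.322

Let p = u^2·w^2 = 68200. δp/p = √((2·δu/u)² + (2·δw/w)²) = √(0.0484 + 0.0196) = 0.261, so δp = 17800.
Q = p − a + r: δQ = √(δp² + δa² + δr²) = √(3.16e+08 + 5.34e+06 + 1.7e+06) = 18000
Q = 55900, so δQ/Q = 18000/55900 = 0.322.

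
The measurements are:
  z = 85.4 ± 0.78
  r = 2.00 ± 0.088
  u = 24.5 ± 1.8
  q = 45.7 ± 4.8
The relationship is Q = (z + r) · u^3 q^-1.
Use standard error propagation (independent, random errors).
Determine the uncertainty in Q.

Let w = z + r = 87.4. δw = √(δz² + δr²) = √(0.608 + 0.00774) = 0.785, so δw/w = 0.00898.
Q is then a monomial in w, u, q:
δQ/Q = √((δw/w)² + (3·δu/u)² + (-1·δq/q)²) = √(8.07e-05 + 0.0486 + 0.0110) = 0.244
Q = 28100, so δQ = 0.244 × 28100 = 6870.

6870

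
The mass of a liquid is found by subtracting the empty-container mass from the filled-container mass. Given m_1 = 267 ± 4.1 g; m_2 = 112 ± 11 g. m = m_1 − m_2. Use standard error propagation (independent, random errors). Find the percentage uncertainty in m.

Absolute uncertainties add in quadrature for a linear combination:
  (δm_1)² = 16.8;  (δm_2)² = 121
δm = √(138) = 11.7 g
m = 155 g, so δm/m = 11.7/155 = 0.0757.

7.57%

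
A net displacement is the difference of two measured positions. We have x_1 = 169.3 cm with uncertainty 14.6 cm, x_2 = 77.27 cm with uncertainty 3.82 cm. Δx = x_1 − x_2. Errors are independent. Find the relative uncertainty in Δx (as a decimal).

Absolute uncertainties add in quadrature for a linear combination:
  (δx_1)² = 213;  (δx_2)² = 14.6
δΔx = √(228) = 15.1 cm
Δx = 92.03 cm, so δΔx/Δx = 15.1/92.03 = 0.164.

0.164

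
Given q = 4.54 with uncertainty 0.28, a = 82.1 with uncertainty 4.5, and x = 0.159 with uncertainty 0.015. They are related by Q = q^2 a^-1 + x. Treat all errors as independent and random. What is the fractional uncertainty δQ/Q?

Let p = q^2·a^-1 = 0.251. δp/p = √((2·δq/q)² + (-1·δa/a)²) = √(0.0152 + 0.00300) = 0.135, so δp = 0.0339.
Q = p + x: δQ = √(δp² + δx²) = √(0.00115 + 0.000225) = 0.0371
Q = 0.410, so δQ/Q = 0.0371/0.410 = 0.0904.

0.0904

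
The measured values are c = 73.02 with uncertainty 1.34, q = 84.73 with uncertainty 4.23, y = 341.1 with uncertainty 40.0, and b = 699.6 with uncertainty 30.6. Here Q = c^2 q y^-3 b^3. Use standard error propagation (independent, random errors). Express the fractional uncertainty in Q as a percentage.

38.1%

Relative error in a monomial: (δQ/Q)² = Σ (nᵢ · δxᵢ/xᵢ)².
  (2·δc/c)² = (2×0.0184)² = 0.00135;  (1·δq/q)² = (1×0.0499)² = 0.00249;  (-3·δy/y)² = (-3×0.117)² = 0.124;  (3·δb/b)² = (3×0.0437)² = 0.0172
δQ/Q = √(0.145) = 0.381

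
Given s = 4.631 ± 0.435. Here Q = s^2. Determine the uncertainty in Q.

4.03

Q ∝ s^2, so δQ/Q = |2| · δs/s = 2 × 0.0939 = 0.188.
Q = 21.45, so δQ = 0.188 × 21.45 = 4.03.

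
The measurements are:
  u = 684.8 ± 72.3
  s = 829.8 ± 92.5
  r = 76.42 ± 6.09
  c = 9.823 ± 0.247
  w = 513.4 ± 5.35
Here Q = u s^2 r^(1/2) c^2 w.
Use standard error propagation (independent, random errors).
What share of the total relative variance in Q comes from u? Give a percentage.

(δQ/Q)² = (1·δu/u)² + (2·δs/s)² + (½·δr/r)² + (2·δc/c)² + (1·δw/w)²
  u term: (1×0.106)² = 0.0111
  s term: (2×0.111)² = 0.0497
  r term: (0.5×0.0797)² = 0.00159
  c term: (2×0.0251)² = 0.00253
  w term: (1×0.0104)² = 0.000109
Total = 0.0651. Share from u = 0.0111/0.0651 = 0.171.

17.1%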